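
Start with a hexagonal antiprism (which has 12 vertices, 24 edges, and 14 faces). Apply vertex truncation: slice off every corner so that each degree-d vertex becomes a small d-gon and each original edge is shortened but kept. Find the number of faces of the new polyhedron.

26

Truncation replaces each original edge-end by a new vertex, so V′ = 2E = 48.
Each original edge survives, and each old vertex of degree d contributes d new edges; summing degrees gives Σd = 2E, so E′ = E + 2E = 3E = 72.
Each original face survives and each original vertex becomes one new face: F′ = F + V = 26.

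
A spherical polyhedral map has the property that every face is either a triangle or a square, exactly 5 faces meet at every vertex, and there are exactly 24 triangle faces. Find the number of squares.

Let x be the number of squares; then F = 24 + x.
Edge–face incidences: 2E = 3·24 + 4·x = 72 + 4x.
Every vertex has degree 5, so 5V = 2E.
Euler: V − E + F = 2 ⇒ (2E)/5 − E + (24 + x) = 2.
Multiply by 10: 2·(2E) − 5·(2E) + 10·(24 + x) = 20, i.e. 240 + 10x − 3·(72 + 4x) = 20.
Collecting terms: −2x + 24 = 20, so −2x = −4, so x = 2.
Then 2E = 72 + 4·2 = 80, so E = 40, V = 2E/5 = 16, F = 24 + 2 = 26.

2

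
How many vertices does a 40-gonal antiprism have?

80

An antiprism on an n-gon has two n-gon caps and 2n triangles: V = 2·40 = 80, E = 4·40 = 160, F = 2·40 + 2 = 82.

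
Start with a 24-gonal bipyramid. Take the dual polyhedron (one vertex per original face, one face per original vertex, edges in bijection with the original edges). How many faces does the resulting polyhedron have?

26

The base solid has V = 26, E = 72, F = 48.
The dual swaps V and F and preserves E: V′ = F = 48, E′ = E = 72, F′ = V = 26.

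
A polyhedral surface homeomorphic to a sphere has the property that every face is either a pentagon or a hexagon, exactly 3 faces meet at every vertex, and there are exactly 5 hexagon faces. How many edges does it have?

45

Let x be the number of pentagons; then F = 5 + x.
Edge–face incidences: 2E = 6·5 + 5·x = 30 + 5x.
Every vertex has degree 3, so 3V = 2E.
Euler: V − E + F = 2 ⇒ (2E)/3 − E + (5 + x) = 2.
Multiply by 6: 2·(2E) − 3·(2E) + 6·(5 + x) = 12, i.e. 30 + 6x − (30 + 5x) = 12.
Collecting terms: x = 12.
Then 2E = 30 + 5·12 = 90, so E = 45, V = 2E/3 = 30, F = 5 + 12 = 17.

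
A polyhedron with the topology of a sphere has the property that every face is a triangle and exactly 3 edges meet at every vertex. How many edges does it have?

6

Each face has 3 edges and each edge borders two faces, so 2E = 3F.
Each vertex has degree 3, so 3V = 2E and hence V = 3F/3.
Euler: V − E + F = 2 ⇒ (3F/3) − (3F/2) + F = 2.
Multiply by 6: (6 − 9 + 6)F = 12, i.e. 3F = 12.
So F = 4, E = 3·4/2 = 6, V = 3·4/3 = 4.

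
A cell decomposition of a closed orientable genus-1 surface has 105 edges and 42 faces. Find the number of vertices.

63

For a closed orientable surface of genus 1, χ = 2 − 2·1 = 0.
V = 0 + E − F = 0 + 105 − 42 = 63.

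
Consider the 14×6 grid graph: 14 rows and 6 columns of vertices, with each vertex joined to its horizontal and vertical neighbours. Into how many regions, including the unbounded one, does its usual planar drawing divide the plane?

66

The grid has V = 14·6 = 84 vertices and E = 14·5 + 6·13 = 148 edges.
F = 2 − V + E = 2 − 84 + 148 = 66.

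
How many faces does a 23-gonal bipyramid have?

A bipyramid over an n-gon has 2n triangular faces and n + 2 vertices: V = 23 + 2 = 25, E = 3·23 = 69, F = 2·23 = 46.
Check: V − E + F = 25 − 69 + 46 = 2.

46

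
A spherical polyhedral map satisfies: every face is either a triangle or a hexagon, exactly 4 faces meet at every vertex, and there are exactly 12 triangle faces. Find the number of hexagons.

2

Let x be the number of hexagons; then F = 12 + x.
Edge–face incidences: 2E = 3·12 + 6·x = 36 + 6x.
Every vertex has degree 4, so 4V = 2E.
Euler: V − E + F = 2 ⇒ (2E)/4 − E + (12 + x) = 2.
Multiply by 8: 2·(2E) − 4·(2E) + 8·(12 + x) = 16, i.e. 96 + 8x − 2·(36 + 6x) = 16.
Collecting terms: −4x + 24 = 16, so −4x = −8, so x = 2.
Then 2E = 36 + 6·2 = 48, so E = 24, V = 2E/4 = 12, F = 12 + 2 = 14.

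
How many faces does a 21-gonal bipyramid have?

42

A bipyramid over an n-gon has 2n triangular faces and n + 2 vertices: V = 21 + 2 = 23, E = 3·21 = 63, F = 2·21 = 42.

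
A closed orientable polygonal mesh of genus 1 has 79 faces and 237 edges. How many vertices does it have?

For a closed orientable surface of genus 1, χ = 2 − 2·1 = 0.
V = 0 + E − F = 0 + 237 − 79 = 158.

158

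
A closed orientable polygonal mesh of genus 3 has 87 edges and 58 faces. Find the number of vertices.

For a closed orientable surface of genus 3, χ = 2 − 2·3 = -4.
V = -4 + E − F = -4 + 87 − 58 = 25.

25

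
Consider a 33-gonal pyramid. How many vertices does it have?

34

A pyramid on an n-gon base has one n-gon and n triangles: V = 33 + 1 = 34, E = 2·33 = 66, F = 33 + 1 = 34.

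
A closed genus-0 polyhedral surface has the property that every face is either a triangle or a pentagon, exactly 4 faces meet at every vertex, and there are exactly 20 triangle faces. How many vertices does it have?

Let x be the number of pentagons; then F = 20 + x.
Edge–face incidences: 2E = 3·20 + 5·x = 60 + 5x.
Every vertex has degree 4, so 4V = 2E.
Euler: V − E + F = 2 ⇒ (2E)/4 − E + (20 + x) = 2.
Multiply by 8: 2·(2E) − 4·(2E) + 8·(20 + x) = 16, i.e. 160 + 8x − 2·(60 + 5x) = 16.
Collecting terms: −2x + 40 = 16, so −2x = −24, so x = 12.
Then 2E = 60 + 5·12 = 120, so E = 60, V = 2E/4 = 30, F = 20 + 12 = 32.

30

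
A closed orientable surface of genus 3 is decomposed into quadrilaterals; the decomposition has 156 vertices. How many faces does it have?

160

χ = 2 − 2·3 = -4, and every face is a square so 4F = 2E.
V − E + F = -4 with E = 4F/2 gives 156 − (4/2 − 1)·F = -4, so F = 160 and E = 320.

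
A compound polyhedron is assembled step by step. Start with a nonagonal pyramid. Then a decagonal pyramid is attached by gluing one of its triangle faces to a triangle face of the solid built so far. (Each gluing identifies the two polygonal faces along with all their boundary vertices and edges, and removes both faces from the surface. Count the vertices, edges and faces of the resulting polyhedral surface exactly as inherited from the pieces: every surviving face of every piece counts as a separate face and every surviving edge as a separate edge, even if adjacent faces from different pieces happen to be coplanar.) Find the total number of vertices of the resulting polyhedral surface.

A nonagonal pyramid: V=10, E=18, F=10.
Attach a decagonal pyramid (V=11, E=20, F=11) along a 3-gon: merge 3 vertices and 3 edges, delete both glued faces → V=18, E=35, F=19.
Check: V − E + F = 18 − 35 + 19 = 2.

18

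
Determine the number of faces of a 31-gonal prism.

33

A prism on an n-gon has two n-gon bases and n rectangular sides: V = 2·31 = 62, E = 3·31 = 93, F = 31 + 2 = 33.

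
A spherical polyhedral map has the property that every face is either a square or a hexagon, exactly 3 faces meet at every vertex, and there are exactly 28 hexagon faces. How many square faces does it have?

Let x be the number of squares; then F = 28 + x.
Edge–face incidences: 2E = 6·28 + 4·x = 168 + 4x.
Every vertex has degree 3, so 3V = 2E.
Euler: V − E + F = 2 ⇒ (2E)/3 − E + (28 + x) = 2.
Multiply by 6: 2·(2E) − 3·(2E) + 6·(28 + x) = 12, i.e. 168 + 6x − (168 + 4x) = 12.
Collecting terms: 2x = 12, so x = 6.
Then 2E = 168 + 4·6 = 192, so E = 96, V = 2E/3 = 64, F = 28 + 6 = 34.

6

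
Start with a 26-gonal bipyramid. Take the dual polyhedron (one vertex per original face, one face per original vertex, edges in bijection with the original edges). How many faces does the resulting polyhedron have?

28

The base solid has V = 28, E = 78, F = 52.
The dual swaps V and F and preserves E: V′ = F = 52, E′ = E = 78, F′ = V = 28.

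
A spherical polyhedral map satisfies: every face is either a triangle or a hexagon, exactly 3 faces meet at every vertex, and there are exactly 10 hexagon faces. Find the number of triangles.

4

Let x be the number of triangles; then F = 10 + x.
Edge–face incidences: 2E = 6·10 + 3·x = 60 + 3x.
Every vertex has degree 3, so 3V = 2E.
Euler: V − E + F = 2 ⇒ (2E)/3 − E + (10 + x) = 2.
Multiply by 6: 2·(2E) − 3·(2E) + 6·(10 + x) = 12, i.e. 60 + 6x − (60 + 3x) = 12.
Collecting terms: 3x = 12, so x = 4.
Then 2E = 60 + 3·4 = 72, so E = 36, V = 2E/3 = 24, F = 10 + 4 = 14.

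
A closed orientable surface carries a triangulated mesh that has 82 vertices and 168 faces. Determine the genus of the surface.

2

Every face is a triangle, so 2E = 3·168 = 504, giving E = 252.
χ = V − E + F = 82 − 252 + 168 = -2.
For a closed orientable surface χ = 2 − 2g, so g = (2 − (-2))/2 = 2.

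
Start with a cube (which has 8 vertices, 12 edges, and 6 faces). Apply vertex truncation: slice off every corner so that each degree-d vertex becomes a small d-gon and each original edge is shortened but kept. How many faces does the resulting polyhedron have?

14

Truncation replaces each original edge-end by a new vertex, so V′ = 2E = 24.
Each original edge survives, and each old vertex of degree d contributes d new edges; summing degrees gives Σd = 2E, so E′ = E + 2E = 3E = 36.
Each original face survives and each original vertex becomes one new face: F′ = F + V = 14.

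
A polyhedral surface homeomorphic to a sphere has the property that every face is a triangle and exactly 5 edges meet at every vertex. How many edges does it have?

30

Each face has 3 edges and each edge borders two faces, so 2E = 3F.
Each vertex has degree 5, so 5V = 2E and hence V = 3F/5.
Euler: V − E + F = 2 ⇒ (3F/5) − (3F/2) + F = 2.
Multiply by 10: (6 − 15 + 10)F = 20, i.e. 1F = 20.
So F = 20, E = 3·20/2 = 30, V = 3·20/5 = 12.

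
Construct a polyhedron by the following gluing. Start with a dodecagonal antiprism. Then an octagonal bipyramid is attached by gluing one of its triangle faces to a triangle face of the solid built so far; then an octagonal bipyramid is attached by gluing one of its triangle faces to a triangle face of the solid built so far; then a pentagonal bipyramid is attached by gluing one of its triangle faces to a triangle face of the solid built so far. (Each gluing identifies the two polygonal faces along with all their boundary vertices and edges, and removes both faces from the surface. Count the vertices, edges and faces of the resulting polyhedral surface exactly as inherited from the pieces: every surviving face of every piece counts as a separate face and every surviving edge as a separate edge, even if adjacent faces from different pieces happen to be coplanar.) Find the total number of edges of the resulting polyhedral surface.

A dodecagonal antiprism: V=24, E=48, F=26.
Attach an octagonal bipyramid (V=10, E=24, F=16) along a 3-gon: merge 3 vertices and 3 edges, delete both glued faces → V=31, E=69, F=40.
Attach an octagonal bipyramid (V=10, E=24, F=16) along a 3-gon: merge 3 vertices and 3 edges, delete both glued faces → V=38, E=90, F=54.
Attach a pentagonal bipyramid (V=7, E=15, F=10) along a 3-gon: merge 3 vertices and 3 edges, delete both glued faces → V=42, E=102, F=62.
Check: V − E + F = 42 − 102 + 62 = 2.

102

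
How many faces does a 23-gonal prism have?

A prism on an n-gon has two n-gon bases and n rectangular sides: V = 2·23 = 46, E = 3·23 = 69, F = 23 + 2 = 25.

25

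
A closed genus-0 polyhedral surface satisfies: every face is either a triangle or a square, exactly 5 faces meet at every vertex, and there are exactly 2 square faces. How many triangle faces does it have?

Let x be the number of triangles; then F = 2 + x.
Edge–face incidences: 2E = 4·2 + 3·x = 8 + 3x.
Every vertex has degree 5, so 5V = 2E.
Euler: V − E + F = 2 ⇒ (2E)/5 − E + (2 + x) = 2.
Multiply by 10: 2·(2E) − 5·(2E) + 10·(2 + x) = 20, i.e. 20 + 10x − 3·(8 + 3x) = 20.
Collecting terms: x − 4 = 20, so x = 24.
Then 2E = 8 + 3·24 = 80, so E = 40, V = 2E/5 = 16, F = 2 + 24 = 26.

24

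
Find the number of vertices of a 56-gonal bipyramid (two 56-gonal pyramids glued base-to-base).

58

A bipyramid over an n-gon has 2n triangular faces and n + 2 vertices: V = 56 + 2 = 58, E = 3·56 = 168, F = 2·56 = 112.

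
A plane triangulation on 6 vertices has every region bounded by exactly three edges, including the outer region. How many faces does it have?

8

In a plane triangulation 3F = 2E and V − E + F = 2, so F = 2V − 4 = 2·6 − 4 = 8.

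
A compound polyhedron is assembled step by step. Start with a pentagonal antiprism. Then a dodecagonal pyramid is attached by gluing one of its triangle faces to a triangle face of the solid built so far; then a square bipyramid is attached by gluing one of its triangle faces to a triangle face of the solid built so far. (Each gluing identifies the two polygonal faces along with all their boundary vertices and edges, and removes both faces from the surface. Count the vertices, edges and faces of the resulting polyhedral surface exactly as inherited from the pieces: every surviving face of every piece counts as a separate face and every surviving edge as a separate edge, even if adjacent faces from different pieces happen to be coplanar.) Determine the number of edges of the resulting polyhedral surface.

50

A pentagonal antiprism: V=10, E=20, F=12.
Attach a dodecagonal pyramid (V=13, E=24, F=13) along a 3-gon: merge 3 vertices and 3 edges, delete both glued faces → V=20, E=41, F=23.
Attach a square bipyramid (V=6, E=12, F=8) along a 3-gon: merge 3 vertices and 3 edges, delete both glued faces → V=23, E=50, F=29.
Check: V − E + F = 23 − 50 + 29 = 2.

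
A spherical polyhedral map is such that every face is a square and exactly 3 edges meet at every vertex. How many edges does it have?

Each face has 4 edges and each edge borders two faces, so 2E = 4F.
Each vertex has degree 3, so 3V = 2E and hence V = 4F/3.
Euler: V − E + F = 2 ⇒ (4F/3) − (4F/2) + F = 2.
Multiply by 6: (8 − 12 + 6)F = 12, i.e. 2F = 12.
So F = 6, E = 4·6/2 = 12, V = 4·6/3 = 8.

12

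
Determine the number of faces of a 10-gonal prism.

12

A prism on an n-gon has two n-gon bases and n rectangular sides: V = 2·10 = 20, E = 3·10 = 30, F = 10 + 2 = 12.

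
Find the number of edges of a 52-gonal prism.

156

A prism on an n-gon has two n-gon bases and n rectangular sides: V = 2·52 = 104, E = 3·52 = 156, F = 52 + 2 = 54.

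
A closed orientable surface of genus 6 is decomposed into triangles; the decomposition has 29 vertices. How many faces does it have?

78

χ = 2 − 2·6 = -10, and every face is a triangle so 3F = 2E.
V − E + F = -10 with E = 3F/2 gives 29 − (3/2 − 1)·F = -10, so F = 78 and E = 117.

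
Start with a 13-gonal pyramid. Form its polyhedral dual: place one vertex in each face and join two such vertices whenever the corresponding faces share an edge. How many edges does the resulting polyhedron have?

The base solid has V = 14, E = 26, F = 14.
The dual swaps V and F and preserves E: V′ = F = 14, E′ = E = 26, F′ = V = 14.

26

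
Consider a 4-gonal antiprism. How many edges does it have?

16

An antiprism on an n-gon has two n-gon caps and 2n triangles: V = 2·4 = 8, E = 4·4 = 16, F = 2·4 + 2 = 10.
Check: V − E + F = 8 − 16 + 10 = 2.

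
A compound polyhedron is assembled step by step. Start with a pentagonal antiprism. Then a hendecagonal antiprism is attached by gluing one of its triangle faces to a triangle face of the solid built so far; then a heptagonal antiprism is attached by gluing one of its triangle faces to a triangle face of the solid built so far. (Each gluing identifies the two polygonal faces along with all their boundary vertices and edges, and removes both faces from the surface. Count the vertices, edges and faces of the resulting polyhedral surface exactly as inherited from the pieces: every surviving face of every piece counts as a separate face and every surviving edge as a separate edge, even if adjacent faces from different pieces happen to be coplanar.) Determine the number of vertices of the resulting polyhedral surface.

40

A pentagonal antiprism: V=10, E=20, F=12.
Attach a hendecagonal antiprism (V=22, E=44, F=24) along a 3-gon: merge 3 vertices and 3 edges, delete both glued faces → V=29, E=61, F=34.
Attach a heptagonal antiprism (V=14, E=28, F=16) along a 3-gon: merge 3 vertices and 3 edges, delete both glued faces → V=40, E=86, F=48.
Check: V − E + F = 40 − 86 + 48 = 2.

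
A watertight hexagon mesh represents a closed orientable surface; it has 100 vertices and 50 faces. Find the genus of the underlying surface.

1

Every face is a hexagon, so 2E = 6·50 = 300, giving E = 150.
χ = V − E + F = 100 − 150 + 50 = 0.
For a closed orientable surface χ = 2 − 2g, so g = (2 − (0))/2 = 1.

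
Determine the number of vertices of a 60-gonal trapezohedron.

122

The n-trapezohedron (dual of the n-antiprism) has V = 2·60 + 2 = 122, E = 4·60 = 240, F = 2·60 = 120.
Check: V − E + F = 122 − 240 + 120 = 2.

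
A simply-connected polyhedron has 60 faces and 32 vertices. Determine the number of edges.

Here V − E + F = 2.
E = V + F − (2) = 32 + 60 − (2) = 90.

90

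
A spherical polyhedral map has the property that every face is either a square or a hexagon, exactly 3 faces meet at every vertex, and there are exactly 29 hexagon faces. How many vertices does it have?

66

Let x be the number of squares; then F = 29 + x.
Edge–face incidences: 2E = 6·29 + 4·x = 174 + 4x.
Every vertex has degree 3, so 3V = 2E.
Euler: V − E + F = 2 ⇒ (2E)/3 − E + (29 + x) = 2.
Multiply by 6: 2·(2E) − 3·(2E) + 6·(29 + x) = 12, i.e. 174 + 6x − (174 + 4x) = 12.
Collecting terms: 2x = 12, so x = 6.
Then 2E = 174 + 4·6 = 198, so E = 99, V = 2E/3 = 66, F = 29 + 6 = 35.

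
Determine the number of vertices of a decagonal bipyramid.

12

A bipyramid over an n-gon has 2n triangular faces and n + 2 vertices: V = 10 + 2 = 12, E = 3·10 = 30, F = 2·10 = 20.
Check: V − E + F = 12 − 30 + 20 = 2.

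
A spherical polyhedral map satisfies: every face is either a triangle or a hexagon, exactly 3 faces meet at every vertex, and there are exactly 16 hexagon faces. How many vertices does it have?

36

Let x be the number of triangles; then F = 16 + x.
Edge–face incidences: 2E = 6·16 + 3·x = 96 + 3x.
Every vertex has degree 3, so 3V = 2E.
Euler: V − E + F = 2 ⇒ (2E)/3 − E + (16 + x) = 2.
Multiply by 6: 2·(2E) − 3·(2E) + 6·(16 + x) = 12, i.e. 96 + 6x − (96 + 3x) = 12.
Collecting terms: 3x = 12, so x = 4.
Then 2E = 96 + 3·4 = 108, so E = 54, V = 2E/3 = 36, F = 16 + 4 = 20.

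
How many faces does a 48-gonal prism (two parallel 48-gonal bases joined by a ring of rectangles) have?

A prism on an n-gon has two n-gon bases and n rectangular sides: V = 2·48 = 96, E = 3·48 = 144, F = 48 + 2 = 50.

50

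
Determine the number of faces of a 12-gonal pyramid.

13

A pyramid on an n-gon base has one n-gon and n triangles: V = 12 + 1 = 13, E = 2·12 = 24, F = 12 + 1 = 13.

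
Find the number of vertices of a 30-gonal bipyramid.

32

A bipyramid over an n-gon has 2n triangular faces and n + 2 vertices: V = 30 + 2 = 32, E = 3·30 = 90, F = 2·30 = 60.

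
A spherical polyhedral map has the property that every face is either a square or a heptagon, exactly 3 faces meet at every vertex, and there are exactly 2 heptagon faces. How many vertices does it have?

Let x be the number of squares; then F = 2 + x.
Edge–face incidences: 2E = 7·2 + 4·x = 14 + 4x.
Every vertex has degree 3, so 3V = 2E.
Euler: V − E + F = 2 ⇒ (2E)/3 − E + (2 + x) = 2.
Multiply by 6: 2·(2E) − 3·(2E) + 6·(2 + x) = 12, i.e. 12 + 6x − (14 + 4x) = 12.
Collecting terms: 2x − 2 = 12, so 2x = 14, so x = 7.
Then 2E = 14 + 4·7 = 42, so E = 21, V = 2E/3 = 14, F = 2 + 7 = 9.

14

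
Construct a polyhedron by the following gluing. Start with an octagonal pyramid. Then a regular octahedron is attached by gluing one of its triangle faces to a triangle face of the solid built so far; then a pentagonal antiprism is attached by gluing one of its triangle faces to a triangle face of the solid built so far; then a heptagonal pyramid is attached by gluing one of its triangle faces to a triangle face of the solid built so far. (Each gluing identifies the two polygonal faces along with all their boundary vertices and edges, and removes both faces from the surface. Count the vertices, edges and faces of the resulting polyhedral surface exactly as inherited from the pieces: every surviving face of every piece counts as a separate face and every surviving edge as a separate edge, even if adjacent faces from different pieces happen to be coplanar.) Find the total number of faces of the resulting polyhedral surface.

31

An octagonal pyramid: V=9, E=16, F=9.
Attach a regular octahedron (V=6, E=12, F=8) along a 3-gon: merge 3 vertices and 3 edges, delete both glued faces → V=12, E=25, F=15.
Attach a pentagonal antiprism (V=10, E=20, F=12) along a 3-gon: merge 3 vertices and 3 edges, delete both glued faces → V=19, E=42, F=25.
Attach a heptagonal pyramid (V=8, E=14, F=8) along a 3-gon: merge 3 vertices and 3 edges, delete both glued faces → V=24, E=53, F=31.
Check: V − E + F = 24 − 53 + 31 = 2.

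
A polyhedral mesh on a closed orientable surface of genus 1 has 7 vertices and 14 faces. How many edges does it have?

For a closed orientable surface of genus 1, χ = 2 − 2·1 = 0.
E = V + F − (0) = 7 + 14 − (0) = 21.

21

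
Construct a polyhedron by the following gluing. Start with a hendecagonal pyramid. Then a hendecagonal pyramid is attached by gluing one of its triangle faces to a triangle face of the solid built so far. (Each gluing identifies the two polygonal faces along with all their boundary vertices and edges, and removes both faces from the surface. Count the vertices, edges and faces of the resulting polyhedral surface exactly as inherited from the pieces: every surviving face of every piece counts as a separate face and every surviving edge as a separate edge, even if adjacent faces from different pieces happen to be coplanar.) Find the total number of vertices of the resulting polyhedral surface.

A hendecagonal pyramid: V=12, E=22, F=12.
Attach a hendecagonal pyramid (V=12, E=22, F=12) along a 3-gon: merge 3 vertices and 3 edges, delete both glued faces → V=21, E=41, F=22.
Check: V − E + F = 21 − 41 + 22 = 2.

21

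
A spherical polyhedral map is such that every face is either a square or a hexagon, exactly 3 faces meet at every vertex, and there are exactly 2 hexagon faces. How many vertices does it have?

Let x be the number of squares; then F = 2 + x.
Edge–face incidences: 2E = 6·2 + 4·x = 12 + 4x.
Every vertex has degree 3, so 3V = 2E.
Euler: V − E + F = 2 ⇒ (2E)/3 − E + (2 + x) = 2.
Multiply by 6: 2·(2E) − 3·(2E) + 6·(2 + x) = 12, i.e. 12 + 6x − (12 + 4x) = 12.
Collecting terms: 2x = 12, so x = 6.
Then 2E = 12 + 4·6 = 36, so E = 18, V = 2E/3 = 12, F = 2 + 6 = 8.

12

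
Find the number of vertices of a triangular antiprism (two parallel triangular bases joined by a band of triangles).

An antiprism on an n-gon has two n-gon caps and 2n triangles: V = 2·3 = 6, E = 4·3 = 12, F = 2·3 + 2 = 8.

6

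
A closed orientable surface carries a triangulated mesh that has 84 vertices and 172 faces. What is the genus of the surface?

Every face is a triangle, so 2E = 3·172 = 516, giving E = 258.
χ = V − E + F = 84 − 258 + 172 = -2.
For a closed orientable surface χ = 2 − 2g, so g = (2 − (-2))/2 = 2.

2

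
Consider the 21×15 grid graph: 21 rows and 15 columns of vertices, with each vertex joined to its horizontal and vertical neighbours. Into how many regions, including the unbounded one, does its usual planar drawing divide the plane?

281

The grid has V = 21·15 = 315 vertices and E = 21·14 + 15·20 = 594 edges.
F = 2 − V + E = 2 − 315 + 594 = 281.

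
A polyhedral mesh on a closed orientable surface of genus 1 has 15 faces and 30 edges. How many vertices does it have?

15

For a closed orientable surface of genus 1, χ = 2 − 2·1 = 0.
V = 0 + E − F = 0 + 30 − 15 = 15.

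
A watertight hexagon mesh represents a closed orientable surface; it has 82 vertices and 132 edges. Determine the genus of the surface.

4

Every face is a hexagon and each edge borders two faces, so 6F = 2·132, giving F = 44.
χ = V − E + F = 82 − 132 + 44 = -6.
For a closed orientable surface χ = 2 − 2g, so g = (2 − (-6))/2 = 4.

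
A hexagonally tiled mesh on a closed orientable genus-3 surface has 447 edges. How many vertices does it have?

294

χ = 2 − 2·3 = -4, and every face is a hexagon so 6F = 2E.
F = 2E/6 = 149. Then V = -4 + E − F = -4 + 447 − 149 = 294.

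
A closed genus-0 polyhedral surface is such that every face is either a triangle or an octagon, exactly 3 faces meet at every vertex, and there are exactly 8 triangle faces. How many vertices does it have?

24

Let x be the number of octagons; then F = 8 + x.
Edge–face incidences: 2E = 3·8 + 8·x = 24 + 8x.
Every vertex has degree 3, so 3V = 2E.
Euler: V − E + F = 2 ⇒ (2E)/3 − E + (8 + x) = 2.
Multiply by 6: 2·(2E) − 3·(2E) + 6·(8 + x) = 12, i.e. 48 + 6x − (24 + 8x) = 12.
Collecting terms: −2x + 24 = 12, so −2x = −12, so x = 6.
Then 2E = 24 + 8·6 = 72, so E = 36, V = 2E/3 = 24, F = 8 + 6 = 14.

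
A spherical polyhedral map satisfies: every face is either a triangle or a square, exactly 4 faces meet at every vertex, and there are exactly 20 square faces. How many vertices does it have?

26

Let x be the number of triangles; then F = 20 + x.
Edge–face incidences: 2E = 4·20 + 3·x = 80 + 3x.
Every vertex has degree 4, so 4V = 2E.
Euler: V − E + F = 2 ⇒ (2E)/4 − E + (20 + x) = 2.
Multiply by 8: 2·(2E) − 4·(2E) + 8·(20 + x) = 16, i.e. 160 + 8x − 2·(80 + 3x) = 16.
Collecting terms: 2x = 16, so x = 8.
Then 2E = 80 + 3·8 = 104, so E = 52, V = 2E/4 = 26, F = 20 + 8 = 28.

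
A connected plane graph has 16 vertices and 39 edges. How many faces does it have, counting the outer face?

25

Euler's formula for a connected plane graph: V − E + F = 2, so F = 2 − 16 + 39 = 25.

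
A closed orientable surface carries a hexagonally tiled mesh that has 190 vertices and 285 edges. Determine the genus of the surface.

1

Every face is a hexagon and each edge borders two faces, so 6F = 2·285, giving F = 95.
χ = V − E + F = 190 − 285 + 95 = 0.
For a closed orientable surface χ = 2 − 2g, so g = (2 − (0))/2 = 1.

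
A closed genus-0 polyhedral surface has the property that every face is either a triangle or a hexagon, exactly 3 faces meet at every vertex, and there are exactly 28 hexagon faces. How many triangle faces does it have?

Let x be the number of triangles; then F = 28 + x.
Edge–face incidences: 2E = 6·28 + 3·x = 168 + 3x.
Every vertex has degree 3, so 3V = 2E.
Euler: V − E + F = 2 ⇒ (2E)/3 − E + (28 + x) = 2.
Multiply by 6: 2·(2E) − 3·(2E) + 6·(28 + x) = 12, i.e. 168 + 6x − (168 + 3x) = 12.
Collecting terms: 3x = 12, so x = 4.
Then 2E = 168 + 3·4 = 180, so E = 90, V = 2E/3 = 60, F = 28 + 4 = 32.

4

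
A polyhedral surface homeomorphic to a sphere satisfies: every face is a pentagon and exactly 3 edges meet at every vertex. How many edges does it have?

30

Each face has 5 edges and each edge borders two faces, so 2E = 5F.
Each vertex has degree 3, so 3V = 2E and hence V = 5F/3.
Euler: V − E + F = 2 ⇒ (5F/3) − (5F/2) + F = 2.
Multiply by 6: (10 − 15 + 6)F = 12, i.e. 1F = 12.
So F = 12, E = 5·12/2 = 30, V = 5·12/3 = 20.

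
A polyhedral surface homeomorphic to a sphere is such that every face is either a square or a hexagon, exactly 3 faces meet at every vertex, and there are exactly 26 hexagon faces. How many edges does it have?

Let x be the number of squares; then F = 26 + x.
Edge–face incidences: 2E = 6·26 + 4·x = 156 + 4x.
Every vertex has degree 3, so 3V = 2E.
Euler: V − E + F = 2 ⇒ (2E)/3 − E + (26 + x) = 2.
Multiply by 6: 2·(2E) − 3·(2E) + 6·(26 + x) = 12, i.e. 156 + 6x − (156 + 4x) = 12.
Collecting terms: 2x = 12, so x = 6.
Then 2E = 156 + 4·6 = 180, so E = 90, V = 2E/3 = 60, F = 26 + 6 = 32.

90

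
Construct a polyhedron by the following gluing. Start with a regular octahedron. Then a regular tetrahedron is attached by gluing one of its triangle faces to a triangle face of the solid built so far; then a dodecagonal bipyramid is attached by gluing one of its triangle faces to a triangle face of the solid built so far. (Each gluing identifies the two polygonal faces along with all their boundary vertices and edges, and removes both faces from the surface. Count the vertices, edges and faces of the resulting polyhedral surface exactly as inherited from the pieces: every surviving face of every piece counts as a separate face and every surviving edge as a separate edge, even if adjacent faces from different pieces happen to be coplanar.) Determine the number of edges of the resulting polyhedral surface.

48

A regular octahedron: V=6, E=12, F=8.
Attach a regular tetrahedron (V=4, E=6, F=4) along a 3-gon: merge 3 vertices and 3 edges, delete both glued faces → V=7, E=15, F=10.
Attach a dodecagonal bipyramid (V=14, E=36, F=24) along a 3-gon: merge 3 vertices and 3 edges, delete both glued faces → V=18, E=48, F=32.
Check: V − E + F = 18 − 48 + 32 = 2.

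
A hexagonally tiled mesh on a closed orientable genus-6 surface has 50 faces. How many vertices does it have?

90

χ = 2 − 2·6 = -10, and every face is a hexagon so 6F = 2E.
E = 6·50/2 = 150. Then V = -10 + E − F = -10 + 150 − 50 = 90.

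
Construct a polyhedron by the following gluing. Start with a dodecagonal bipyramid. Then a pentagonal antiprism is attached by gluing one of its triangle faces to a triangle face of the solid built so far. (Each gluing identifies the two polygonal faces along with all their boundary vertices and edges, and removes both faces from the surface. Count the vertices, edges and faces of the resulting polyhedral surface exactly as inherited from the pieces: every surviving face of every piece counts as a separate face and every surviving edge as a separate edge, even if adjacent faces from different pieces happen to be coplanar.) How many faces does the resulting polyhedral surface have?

A dodecagonal bipyramid: V=14, E=36, F=24.
Attach a pentagonal antiprism (V=10, E=20, F=12) along a 3-gon: merge 3 vertices and 3 edges, delete both glued faces → V=21, E=53, F=34.
Check: V − E + F = 21 − 53 + 34 = 2.

34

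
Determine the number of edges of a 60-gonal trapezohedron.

240

The n-trapezohedron (dual of the n-antiprism) has V = 2·60 + 2 = 122, E = 4·60 = 240, F = 2·60 = 120.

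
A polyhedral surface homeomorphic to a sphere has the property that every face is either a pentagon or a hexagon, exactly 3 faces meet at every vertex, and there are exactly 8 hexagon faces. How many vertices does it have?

Let x be the number of pentagons; then F = 8 + x.
Edge–face incidences: 2E = 6·8 + 5·x = 48 + 5x.
Every vertex has degree 3, so 3V = 2E.
Euler: V − E + F = 2 ⇒ (2E)/3 − E + (8 + x) = 2.
Multiply by 6: 2·(2E) − 3·(2E) + 6·(8 + x) = 12, i.e. 48 + 6x − (48 + 5x) = 12.
Collecting terms: x = 12.
Then 2E = 48 + 5·12 = 108, so E = 54, V = 2E/3 = 36, F = 8 + 12 = 20.

36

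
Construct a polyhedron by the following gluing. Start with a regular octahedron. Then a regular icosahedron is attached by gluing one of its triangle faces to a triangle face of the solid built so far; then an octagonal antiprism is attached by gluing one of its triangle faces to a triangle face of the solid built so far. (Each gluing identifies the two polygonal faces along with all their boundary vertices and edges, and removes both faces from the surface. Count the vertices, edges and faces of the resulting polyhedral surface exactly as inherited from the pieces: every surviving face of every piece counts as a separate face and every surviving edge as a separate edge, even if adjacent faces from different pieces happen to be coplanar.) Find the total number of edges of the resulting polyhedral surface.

68

A regular octahedron: V=6, E=12, F=8.
Attach a regular icosahedron (V=12, E=30, F=20) along a 3-gon: merge 3 vertices and 3 edges, delete both glued faces → V=15, E=39, F=26.
Attach an octagonal antiprism (V=16, E=32, F=18) along a 3-gon: merge 3 vertices and 3 edges, delete both glued faces → V=28, E=68, F=42.
Check: V − E + F = 28 − 68 + 42 = 2.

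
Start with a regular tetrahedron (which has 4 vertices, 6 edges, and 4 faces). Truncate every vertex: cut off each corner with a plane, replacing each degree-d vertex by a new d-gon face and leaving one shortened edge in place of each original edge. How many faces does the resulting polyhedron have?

8

Truncation replaces each original edge-end by a new vertex, so V′ = 2E = 12.
Each original edge survives, and each old vertex of degree d contributes d new edges; summing degrees gives Σd = 2E, so E′ = E + 2E = 3E = 18.
Each original face survives and each original vertex becomes one new face: F′ = F + V = 8.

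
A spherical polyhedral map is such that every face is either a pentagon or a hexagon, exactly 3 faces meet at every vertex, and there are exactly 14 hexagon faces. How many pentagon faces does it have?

Let x be the number of pentagons; then F = 14 + x.
Edge–face incidences: 2E = 6·14 + 5·x = 84 + 5x.
Every vertex has degree 3, so 3V = 2E.
Euler: V − E + F = 2 ⇒ (2E)/3 − E + (14 + x) = 2.
Multiply by 6: 2·(2E) − 3·(2E) + 6·(14 + x) = 12, i.e. 84 + 6x − (84 + 5x) = 12.
Collecting terms: x = 12.
Then 2E = 84 + 5·12 = 144, so E = 72, V = 2E/3 = 48, F = 14 + 12 = 26.

12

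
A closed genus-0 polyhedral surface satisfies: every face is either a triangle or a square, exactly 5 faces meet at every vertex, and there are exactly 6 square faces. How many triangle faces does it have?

32

Let x be the number of triangles; then F = 6 + x.
Edge–face incidences: 2E = 4·6 + 3·x = 24 + 3x.
Every vertex has degree 5, so 5V = 2E.
Euler: V − E + F = 2 ⇒ (2E)/5 − E + (6 + x) = 2.
Multiply by 10: 2·(2E) − 5·(2E) + 10·(6 + x) = 20, i.e. 60 + 10x − 3·(24 + 3x) = 20.
Collecting terms: x − 12 = 20, so x = 32.
Then 2E = 24 + 3·32 = 120, so E = 60, V = 2E/5 = 24, F = 6 + 32 = 38.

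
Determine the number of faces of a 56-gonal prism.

58

A prism on an n-gon has two n-gon bases and n rectangular sides: V = 2·56 = 112, E = 3·56 = 168, F = 56 + 2 = 58.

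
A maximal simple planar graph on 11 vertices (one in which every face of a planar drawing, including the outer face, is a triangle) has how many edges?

In a plane triangulation 3F = 2E and V − E + F = 2, so E = 3V − 6 = 3·11 − 6 = 27.

27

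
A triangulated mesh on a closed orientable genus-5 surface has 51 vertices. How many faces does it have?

χ = 2 − 2·5 = -8, and every face is a triangle so 3F = 2E.
V − E + F = -8 with E = 3F/2 gives 51 − (3/2 − 1)·F = -8, so F = 118 and E = 177.

118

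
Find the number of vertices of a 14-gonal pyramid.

A pyramid on an n-gon base has one n-gon and n triangles: V = 14 + 1 = 15, E = 2·14 = 28, F = 14 + 1 = 15.
Check: V − E + F = 15 − 28 + 15 = 2.

15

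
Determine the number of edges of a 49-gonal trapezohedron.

196

The n-trapezohedron (dual of the n-antiprism) has V = 2·49 + 2 = 100, E = 4·49 = 196, F = 2·49 = 98.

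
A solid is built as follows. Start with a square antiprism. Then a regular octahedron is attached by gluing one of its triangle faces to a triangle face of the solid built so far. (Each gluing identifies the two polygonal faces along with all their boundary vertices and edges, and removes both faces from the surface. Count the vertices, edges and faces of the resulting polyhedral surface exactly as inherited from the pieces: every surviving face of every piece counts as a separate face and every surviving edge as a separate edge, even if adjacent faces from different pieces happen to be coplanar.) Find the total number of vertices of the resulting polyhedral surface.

11

A square antiprism: V=8, E=16, F=10.
Attach a regular octahedron (V=6, E=12, F=8) along a 3-gon: merge 3 vertices and 3 edges, delete both glued faces → V=11, E=25, F=16.
Check: V − E + F = 11 − 25 + 16 = 2.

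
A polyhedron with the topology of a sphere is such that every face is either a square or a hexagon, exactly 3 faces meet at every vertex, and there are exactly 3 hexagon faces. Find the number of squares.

6

Let x be the number of squares; then F = 3 + x.
Edge–face incidences: 2E = 6·3 + 4·x = 18 + 4x.
Every vertex has degree 3, so 3V = 2E.
Euler: V − E + F = 2 ⇒ (2E)/3 − E + (3 + x) = 2.
Multiply by 6: 2·(2E) − 3·(2E) + 6·(3 + x) = 12, i.e. 18 + 6x − (18 + 4x) = 12.
Collecting terms: 2x = 12, so x = 6.
Then 2E = 18 + 4·6 = 42, so E = 21, V = 2E/3 = 14, F = 3 + 6 = 9.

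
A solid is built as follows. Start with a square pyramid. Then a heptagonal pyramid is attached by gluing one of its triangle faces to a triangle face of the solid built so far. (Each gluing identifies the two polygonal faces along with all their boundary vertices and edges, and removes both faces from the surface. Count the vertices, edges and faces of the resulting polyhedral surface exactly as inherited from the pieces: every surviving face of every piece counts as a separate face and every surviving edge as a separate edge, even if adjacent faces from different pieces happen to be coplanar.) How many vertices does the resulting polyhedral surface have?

A square pyramid: V=5, E=8, F=5.
Attach a heptagonal pyramid (V=8, E=14, F=8) along a 3-gon: merge 3 vertices and 3 edges, delete both glued faces → V=10, E=19, F=11.
Check: V − E + F = 10 − 19 + 11 = 2.

10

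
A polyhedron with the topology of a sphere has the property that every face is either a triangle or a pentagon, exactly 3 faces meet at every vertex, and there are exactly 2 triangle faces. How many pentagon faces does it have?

6

Let x be the number of pentagons; then F = 2 + x.
Edge–face incidences: 2E = 3·2 + 5·x = 6 + 5x.
Every vertex has degree 3, so 3V = 2E.
Euler: V − E + F = 2 ⇒ (2E)/3 − E + (2 + x) = 2.
Multiply by 6: 2·(2E) − 3·(2E) + 6·(2 + x) = 12, i.e. 12 + 6x − (6 + 5x) = 12.
Collecting terms: x + 6 = 12, so x = 6.
Then 2E = 6 + 5·6 = 36, so E = 18, V = 2E/3 = 12, F = 2 + 6 = 8.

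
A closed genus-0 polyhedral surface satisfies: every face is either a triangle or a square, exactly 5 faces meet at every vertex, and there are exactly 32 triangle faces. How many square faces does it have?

6

Let x be the number of squares; then F = 32 + x.
Edge–face incidences: 2E = 3·32 + 4·x = 96 + 4x.
Every vertex has degree 5, so 5V = 2E.
Euler: V − E + F = 2 ⇒ (2E)/5 − E + (32 + x) = 2.
Multiply by 10: 2·(2E) − 5·(2E) + 10·(32 + x) = 20, i.e. 320 + 10x − 3·(96 + 4x) = 20.
Collecting terms: −2x + 32 = 20, so −2x = −12, so x = 6.
Then 2E = 96 + 4·6 = 120, so E = 60, V = 2E/5 = 24, F = 32 + 6 = 38.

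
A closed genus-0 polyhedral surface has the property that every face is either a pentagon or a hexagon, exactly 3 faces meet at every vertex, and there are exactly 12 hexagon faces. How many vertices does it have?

Let x be the number of pentagons; then F = 12 + x.
Edge–face incidences: 2E = 6·12 + 5·x = 72 + 5x.
Every vertex has degree 3, so 3V = 2E.
Euler: V − E + F = 2 ⇒ (2E)/3 − E + (12 + x) = 2.
Multiply by 6: 2·(2E) − 3·(2E) + 6·(12 + x) = 12, i.e. 72 + 6x − (72 + 5x) = 12.
Collecting terms: x = 12.
Then 2E = 72 + 5·12 = 132, so E = 66, V = 2E/3 = 44, F = 12 + 12 = 24.

44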